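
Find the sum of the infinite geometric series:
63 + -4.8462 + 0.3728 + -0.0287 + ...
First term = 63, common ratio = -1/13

For |r| < 1, S = a / (1 - r)
S = 63 / (1 - (-1/13))
S = 63 / (14/13)
S = 117/2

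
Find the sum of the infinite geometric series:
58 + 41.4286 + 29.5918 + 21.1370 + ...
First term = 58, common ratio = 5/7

For |r| < 1, S = a / (1 - r)
S = 58 / (1 - (5/7))
S = 58 / (2/7)
S = 203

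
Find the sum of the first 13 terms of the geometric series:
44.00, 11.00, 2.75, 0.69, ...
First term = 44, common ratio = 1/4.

Sₙ = a(1 - rⁿ) / (1 - r)
S_13 = 44(1 - (1/4)^13) / (1 - (1/4))
S_13 = 44(1 - (1/67108864)) / (3/4)
S_13 = 246065831/4194304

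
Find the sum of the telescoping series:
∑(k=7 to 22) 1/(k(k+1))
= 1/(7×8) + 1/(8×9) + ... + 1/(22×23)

Partial fractions: 1/(k(k+1)) = 1/k - 1/(k+1)
The series telescopes:
= (1/7 - 1/8) + (1/8 - 1/9) + ... + (1/22 - 1/23)
= 1/7 - 1/23
= 16/161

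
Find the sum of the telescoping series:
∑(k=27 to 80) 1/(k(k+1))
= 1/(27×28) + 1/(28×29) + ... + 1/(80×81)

Partial fractions: 1/(k(k+1)) = 1/k - 1/(k+1)
The series telescopes:
= (1/27 - 1/28) + (1/28 - 1/29) + ... + (1/80 - 1/81)
= 1/27 - 1/81
= 2/81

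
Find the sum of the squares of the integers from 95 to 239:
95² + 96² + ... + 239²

Use ∑_{k=1}^{n} k² = n(n+1)(2n+1)/6, then subtract the first 94 terms.
∑_{k=1}^{239} k² = 239×240×479/6 = 4579240
∑_{k=1}^{94} k² = 94×95×189/6 = 281295
∑_{k=95}^{239} k² = 4579240 - 281295 = 4297945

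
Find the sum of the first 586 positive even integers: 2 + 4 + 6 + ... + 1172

Sum of first n even numbers = n(n+1)
= 586×587
= 343982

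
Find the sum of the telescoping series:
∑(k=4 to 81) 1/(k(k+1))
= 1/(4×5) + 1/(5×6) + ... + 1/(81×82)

Partial fractions: 1/(k(k+1)) = 1/k - 1/(k+1)
The series telescopes:
= (1/4 - 1/5) + (1/5 - 1/6) + ... + (1/81 - 1/82)
= 1/4 - 1/82
= 39/164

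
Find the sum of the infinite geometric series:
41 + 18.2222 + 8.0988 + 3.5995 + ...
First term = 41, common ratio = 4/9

For |r| < 1, S = a / (1 - r)
S = 41 / (1 - (4/9))
S = 41 / (5/9)
S = 369/5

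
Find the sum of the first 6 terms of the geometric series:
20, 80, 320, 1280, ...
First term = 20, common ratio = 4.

Sₙ = a(1 - rⁿ) / (1 - r)
S_6 = 20(1 - 4^6) / (1 - 4)
S_6 = 20(1 - 4096) / (-3)
S_6 = 27300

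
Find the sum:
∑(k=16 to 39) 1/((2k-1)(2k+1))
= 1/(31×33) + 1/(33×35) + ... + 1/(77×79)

Partial fractions: 1/((2k-1)(2k+1)) = (1/2)[1/(2k-1) - 1/(2k+1)]
The series telescopes:
= (1/2)[1/31 - 1/79]
= 24/2449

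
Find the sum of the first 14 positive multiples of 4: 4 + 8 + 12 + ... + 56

Factor out 4: = 4(1 + 2 + ... + 14) = 4 × n(n+1)/2
= 4 × 14×15/2
= 4 × 105
= 420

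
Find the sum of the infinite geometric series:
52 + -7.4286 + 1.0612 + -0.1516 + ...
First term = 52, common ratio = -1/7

For |r| < 1, S = a / (1 - r)
S = 52 / (1 - (-1/7))
S = 52 / (8/7)
S = 91/2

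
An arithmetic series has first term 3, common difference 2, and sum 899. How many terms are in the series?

Using S = n/2 × [2a + (n-1)d]
899 = n/2 × [2(3) + (n-1)(2)]
899 = n/2 × [6 + 2n - 2]
1798 = n × [4 + 2n]
2n² + (4)n - 1798 = 0
Discriminant: Δ = (4)² - 4(2)(-1798) = 16 + 14384 = 14400
√Δ = 120
n = [-(4) + √Δ] / (2·2) = (-4 + 120) / 4 = 116 / 4 = 29
(The negative root is discarded since n must be a positive integer.)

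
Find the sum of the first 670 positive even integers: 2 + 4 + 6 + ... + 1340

Sum of first n even numbers = n(n+1)
= 670×671
= 449570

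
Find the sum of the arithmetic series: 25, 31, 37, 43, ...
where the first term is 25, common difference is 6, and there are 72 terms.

Sₙ = n/2 × (first + last)
Last term = a + (n-1)d = 25 + (72-1)×6 = 451
S_72 = 72/2 × (25 + 451)
S_72 = 72/2 × 476 = 17136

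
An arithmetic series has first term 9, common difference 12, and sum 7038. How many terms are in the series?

Using S = n/2 × [2a + (n-1)d]
7038 = n/2 × [2(9) + (n-1)(12)]
7038 = n/2 × [18 + 12n - 12]
14076 = n × [6 + 12n]
12n² + (6)n - 14076 = 0
Discriminant: Δ = (6)² - 4(12)(-14076) = 36 + 675648 = 675684
√Δ = 822
n = [-(6) + √Δ] / (2·12) = (-6 + 822) / 24 = 816 / 24 = 34
(The negative root is discarded since n must be a positive integer.)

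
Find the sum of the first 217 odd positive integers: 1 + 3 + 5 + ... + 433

Sum of first n odd numbers = n²
= 217²
= 47089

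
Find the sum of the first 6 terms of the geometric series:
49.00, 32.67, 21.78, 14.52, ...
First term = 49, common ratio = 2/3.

Sₙ = a(1 - rⁿ) / (1 - r)
S_6 = 49(1 - (2/3)^6) / (1 - (2/3))
S_6 = 49(1 - (64/729)) / (1/3)
S_6 = 32585/243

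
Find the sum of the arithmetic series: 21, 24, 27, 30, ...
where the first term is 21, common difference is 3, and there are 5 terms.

Sₙ = n/2 × (first + last)
Last term = a + (n-1)d = 21 + (5-1)×3 = 33
S_5 = 5/2 × (21 + 33)
S_5 = 5/2 × 54 = 135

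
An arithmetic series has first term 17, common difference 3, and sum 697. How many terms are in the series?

Using S = n/2 × [2a + (n-1)d]
697 = n/2 × [2(17) + (n-1)(3)]
697 = n/2 × [34 + 3n - 3]
1394 = n × [31 + 3n]
3n² + (31)n - 1394 = 0
Discriminant: Δ = (31)² - 4(3)(-1394) = 961 + 16728 = 17689
√Δ = 133
n = [-(31) + √Δ] / (2·3) = (-31 + 133) / 6 = 102 / 6 = 17
(The negative root is discarded since n must be a positive integer.)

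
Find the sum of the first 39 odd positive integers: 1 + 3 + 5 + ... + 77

Sum of first n odd numbers = n²
= 39²
= 1521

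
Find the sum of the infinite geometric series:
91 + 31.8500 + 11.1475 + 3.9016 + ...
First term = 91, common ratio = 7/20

For |r| < 1, S = a / (1 - r)
S = 91 / (1 - (7/20))
S = 91 / (13/20)
S = 140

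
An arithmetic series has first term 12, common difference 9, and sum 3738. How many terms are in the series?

Using S = n/2 × [2a + (n-1)d]
3738 = n/2 × [2(12) + (n-1)(9)]
3738 = n/2 × [24 + 9n - 9]
7476 = n × [15 + 9n]
9n² + (15)n - 7476 = 0
Discriminant: Δ = (15)² - 4(9)(-7476) = 225 + 269136 = 269361
√Δ = 519
n = [-(15) + √Δ] / (2·9) = (-15 + 519) / 18 = 504 / 18 = 28
(The negative root is discarded since n must be a positive integer.)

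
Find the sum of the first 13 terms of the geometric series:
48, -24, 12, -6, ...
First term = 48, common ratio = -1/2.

Sₙ = a(1 - rⁿ) / (1 - r)
S_13 = 48(1 - (-1/2)^13) / (1 - (-1/2))
S_13 = 48(1 - (-1/8192)) / (3/2)
S_13 = 8193/256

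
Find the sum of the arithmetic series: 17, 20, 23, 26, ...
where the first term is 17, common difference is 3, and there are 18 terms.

Sₙ = n/2 × (first + last)
Last term = a + (n-1)d = 17 + (18-1)×3 = 68
S_18 = 18/2 × (17 + 68)
S_18 = 18/2 × 85 = 765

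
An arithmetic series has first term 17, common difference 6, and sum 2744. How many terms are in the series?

Using S = n/2 × [2a + (n-1)d]
2744 = n/2 × [2(17) + (n-1)(6)]
2744 = n/2 × [34 + 6n - 6]
5488 = n × [28 + 6n]
6n² + (28)n - 5488 = 0
Discriminant: Δ = (28)² - 4(6)(-5488) = 784 + 131712 = 132496
√Δ = 364
n = [-(28) + √Δ] / (2·6) = (-28 + 364) / 12 = 336 / 12 = 28
(The negative root is discarded since n must be a positive integer.)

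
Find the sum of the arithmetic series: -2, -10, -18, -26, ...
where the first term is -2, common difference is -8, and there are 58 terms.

Sₙ = n/2 × (first + last)
Last term = a + (n-1)d = -2 + (58-1)×(-8) = -458
S_58 = 58/2 × (-2 + (-458))
S_58 = 58/2 × (-460) = -13340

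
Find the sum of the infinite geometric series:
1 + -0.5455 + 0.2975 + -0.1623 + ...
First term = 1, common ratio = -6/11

For |r| < 1, S = a / (1 - r)
S = 1 / (1 - (-6/11))
S = 1 / (17/11)
S = 11/17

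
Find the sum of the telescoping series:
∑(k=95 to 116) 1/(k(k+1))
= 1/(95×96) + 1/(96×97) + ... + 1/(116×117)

Partial fractions: 1/(k(k+1)) = 1/k - 1/(k+1)
The series telescopes:
= (1/95 - 1/96) + (1/96 - 1/97) + ... + (1/116 - 1/117)
= 1/95 - 1/117
= 22/11115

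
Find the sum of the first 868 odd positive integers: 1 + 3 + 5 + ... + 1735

Sum of first n odd numbers = n²
= 868²
= 753424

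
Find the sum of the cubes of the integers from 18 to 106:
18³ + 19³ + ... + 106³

Use ∑_{k=1}^{n} k³ = [n(n+1)/2]², then subtract the first 17 terms.
∑_{k=1}^{106} k³ = [106×107/2]² = 5671² = 32160241
∑_{k=1}^{17} k³ = [17×18/2]² = 153² = 23409
∑_{k=18}^{106} k³ = 32160241 - 23409 = 32136832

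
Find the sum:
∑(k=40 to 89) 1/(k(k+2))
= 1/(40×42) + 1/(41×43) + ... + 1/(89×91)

Partial fractions: 1/(k(k+2)) = (1/2)[1/k - 1/(k+2)]
Telescoping leaves the first two and last two terms:
= (1/2)[1/40 + 1/41 - 1/90 - 1/91]
= 7331/537264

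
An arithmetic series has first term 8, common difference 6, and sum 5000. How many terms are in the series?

Using S = n/2 × [2a + (n-1)d]
5000 = n/2 × [2(8) + (n-1)(6)]
5000 = n/2 × [16 + 6n - 6]
10000 = n × [10 + 6n]
6n² + (10)n - 10000 = 0
Discriminant: Δ = (10)² - 4(6)(-10000) = 100 + 240000 = 240100
√Δ = 490
n = [-(10) + √Δ] / (2·6) = (-10 + 490) / 12 = 480 / 12 = 40
(The negative root is discarded since n must be a positive integer.)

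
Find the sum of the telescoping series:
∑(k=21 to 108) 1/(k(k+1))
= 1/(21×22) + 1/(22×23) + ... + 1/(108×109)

Partial fractions: 1/(k(k+1)) = 1/k - 1/(k+1)
The series telescopes:
= (1/21 - 1/22) + (1/22 - 1/23) + ... + (1/108 - 1/109)
= 1/21 - 1/109
= 88/2289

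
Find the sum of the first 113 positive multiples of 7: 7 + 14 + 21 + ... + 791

Factor out 7: = 7(1 + 2 + ... + 113) = 7 × n(n+1)/2
= 7 × 113×114/2
= 7 × 6441
= 45087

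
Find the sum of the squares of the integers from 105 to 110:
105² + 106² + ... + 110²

Use ∑_{k=1}^{n} k² = n(n+1)(2n+1)/6, then subtract the first 104 terms.
∑_{k=1}^{110} k² = 110×111×221/6 = 449735
∑_{k=1}^{104} k² = 104×105×209/6 = 380380
∑_{k=105}^{110} k² = 449735 - 380380 = 69355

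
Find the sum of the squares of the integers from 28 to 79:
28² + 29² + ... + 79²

Use ∑_{k=1}^{n} k² = n(n+1)(2n+1)/6, then subtract the first 27 terms.
∑_{k=1}^{79} k² = 79×80×159/6 = 167480
∑_{k=1}^{27} k² = 27×28×55/6 = 6930
∑_{k=28}^{79} k² = 167480 - 6930 = 160550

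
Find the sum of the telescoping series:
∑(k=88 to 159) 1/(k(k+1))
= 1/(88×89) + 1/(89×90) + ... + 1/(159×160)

Partial fractions: 1/(k(k+1)) = 1/k - 1/(k+1)
The series telescopes:
= (1/88 - 1/89) + (1/89 - 1/90) + ... + (1/159 - 1/160)
= 1/88 - 1/160
= 9/1760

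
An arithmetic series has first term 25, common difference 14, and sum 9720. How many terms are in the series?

Using S = n/2 × [2a + (n-1)d]
9720 = n/2 × [2(25) + (n-1)(14)]
9720 = n/2 × [50 + 14n - 14]
19440 = n × [36 + 14n]
14n² + (36)n - 19440 = 0
Discriminant: Δ = (36)² - 4(14)(-19440) = 1296 + 1088640 = 1089936
√Δ = 1044
n = [-(36) + √Δ] / (2·14) = (-36 + 1044) / 28 = 1008 / 28 = 36
(The negative root is discarded since n must be a positive integer.)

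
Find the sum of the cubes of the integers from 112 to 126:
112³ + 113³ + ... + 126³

Use ∑_{k=1}^{n} k³ = [n(n+1)/2]², then subtract the first 111 terms.
∑_{k=1}^{126} k³ = [126×127/2]² = 8001² = 64016001
∑_{k=1}^{111} k³ = [111×112/2]² = 6216² = 38638656
∑_{k=112}^{126} k³ = 64016001 - 38638656 = 25377345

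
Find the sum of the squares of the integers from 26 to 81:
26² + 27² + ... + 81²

Use ∑_{k=1}^{n} k² = n(n+1)(2n+1)/6, then subtract the first 25 terms.
∑_{k=1}^{81} k² = 81×82×163/6 = 180441
∑_{k=1}^{25} k² = 25×26×51/6 = 5525
∑_{k=26}^{81} k² = 180441 - 5525 = 174916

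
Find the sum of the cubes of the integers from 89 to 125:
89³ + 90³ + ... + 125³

Use ∑_{k=1}^{n} k³ = [n(n+1)/2]², then subtract the first 88 terms.
∑_{k=1}^{125} k³ = [125×126/2]² = 7875² = 62015625
∑_{k=1}^{88} k³ = [88×89/2]² = 3916² = 15335056
∑_{k=89}^{125} k³ = 62015625 - 15335056 = 46680569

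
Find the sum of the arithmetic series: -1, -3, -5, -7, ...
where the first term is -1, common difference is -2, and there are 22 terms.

Sₙ = n/2 × (first + last)
Last term = a + (n-1)d = -1 + (22-1)×(-2) = -43
S_22 = 22/2 × (-1 + (-43))
S_22 = 22/2 × (-44) = -484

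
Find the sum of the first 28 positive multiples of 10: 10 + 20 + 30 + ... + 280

Factor out 10: = 10(1 + 2 + ... + 28) = 10 × n(n+1)/2
= 10 × 28×29/2
= 10 × 406
= 4060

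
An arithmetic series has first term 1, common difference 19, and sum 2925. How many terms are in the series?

Using S = n/2 × [2a + (n-1)d]
2925 = n/2 × [2(1) + (n-1)(19)]
2925 = n/2 × [2 + 19n - 19]
5850 = n × [-17 + 19n]
19n² + (-17)n - 5850 = 0
Discriminant: Δ = (-17)² - 4(19)(-5850) = 289 + 444600 = 444889
√Δ = 667
n = [-(-17) + √Δ] / (2·19) = (17 + 667) / 38 = 684 / 38 = 18
(The negative root is discarded since n must be a positive integer.)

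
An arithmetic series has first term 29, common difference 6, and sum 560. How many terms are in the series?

Using S = n/2 × [2a + (n-1)d]
560 = n/2 × [2(29) + (n-1)(6)]
560 = n/2 × [58 + 6n - 6]
1120 = n × [52 + 6n]
6n² + (52)n - 1120 = 0
Discriminant: Δ = (52)² - 4(6)(-1120) = 2704 + 26880 = 29584
√Δ = 172
n = [-(52) + √Δ] / (2·6) = (-52 + 172) / 12 = 120 / 12 = 10
(The negative root is discarded since n must be a positive integer.)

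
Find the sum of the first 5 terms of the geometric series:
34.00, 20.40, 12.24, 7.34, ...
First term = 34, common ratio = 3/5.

Sₙ = a(1 - rⁿ) / (1 - r)
S_5 = 34(1 - (3/5)^5) / (1 - (3/5))
S_5 = 34(1 - (243/3125)) / (2/5)
S_5 = 48994/625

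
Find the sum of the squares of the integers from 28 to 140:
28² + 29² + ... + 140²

Use ∑_{k=1}^{n} k² = n(n+1)(2n+1)/6, then subtract the first 27 terms.
∑_{k=1}^{140} k² = 140×141×281/6 = 924490
∑_{k=1}^{27} k² = 27×28×55/6 = 6930
∑_{k=28}^{140} k² = 924490 - 6930 = 917560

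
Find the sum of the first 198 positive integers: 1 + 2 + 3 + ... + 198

Formula: ∑k = n(n+1)/2
= 198×199/2
= 39402/2
= 19701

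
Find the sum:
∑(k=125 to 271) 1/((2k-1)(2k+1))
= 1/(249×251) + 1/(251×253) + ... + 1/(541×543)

Partial fractions: 1/((2k-1)(2k+1)) = (1/2)[1/(2k-1) - 1/(2k+1)]
The series telescopes:
= (1/2)[1/249 - 1/543]
= 49/45069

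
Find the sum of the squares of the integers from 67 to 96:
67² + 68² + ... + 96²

Use ∑_{k=1}^{n} k² = n(n+1)(2n+1)/6, then subtract the first 66 terms.
∑_{k=1}^{96} k² = 96×97×193/6 = 299536
∑_{k=1}^{66} k² = 66×67×133/6 = 98021
∑_{k=67}^{96} k² = 299536 - 98021 = 201515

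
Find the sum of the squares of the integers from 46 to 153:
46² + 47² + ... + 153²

Use ∑_{k=1}^{n} k² = n(n+1)(2n+1)/6, then subtract the first 45 terms.
∑_{k=1}^{153} k² = 153×154×307/6 = 1205589
∑_{k=1}^{45} k² = 45×46×91/6 = 31395
∑_{k=46}^{153} k² = 1205589 - 31395 = 1174194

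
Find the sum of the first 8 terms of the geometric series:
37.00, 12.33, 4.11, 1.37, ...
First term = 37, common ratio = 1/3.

Sₙ = a(1 - rⁿ) / (1 - r)
S_8 = 37(1 - (1/3)^8) / (1 - (1/3))
S_8 = 37(1 - (1/6561)) / (2/3)
S_8 = 121360/2187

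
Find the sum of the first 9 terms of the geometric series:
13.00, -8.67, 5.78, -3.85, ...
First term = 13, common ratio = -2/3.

Sₙ = a(1 - rⁿ) / (1 - r)
S_9 = 13(1 - (-2/3)^9) / (1 - (-2/3))
S_9 = 13(1 - (-512/19683)) / (5/3)
S_9 = 52507/6561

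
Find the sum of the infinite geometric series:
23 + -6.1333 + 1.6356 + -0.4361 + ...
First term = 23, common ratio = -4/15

For |r| < 1, S = a / (1 - r)
S = 23 / (1 - (-4/15))
S = 23 / (19/15)
S = 345/19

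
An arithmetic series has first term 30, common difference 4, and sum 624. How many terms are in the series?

Using S = n/2 × [2a + (n-1)d]
624 = n/2 × [2(30) + (n-1)(4)]
624 = n/2 × [60 + 4n - 4]
1248 = n × [56 + 4n]
4n² + (56)n - 1248 = 0
Discriminant: Δ = (56)² - 4(4)(-1248) = 3136 + 19968 = 23104
√Δ = 152
n = [-(56) + √Δ] / (2·4) = (-56 + 152) / 8 = 96 / 8 = 12
(The negative root is discarded since n must be a positive integer.)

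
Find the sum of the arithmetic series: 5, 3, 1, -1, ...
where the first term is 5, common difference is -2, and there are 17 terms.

Sₙ = n/2 × (first + last)
Last term = a + (n-1)d = 5 + (17-1)×(-2) = -27
S_17 = 17/2 × (5 + (-27))
S_17 = 17/2 × (-22) = -187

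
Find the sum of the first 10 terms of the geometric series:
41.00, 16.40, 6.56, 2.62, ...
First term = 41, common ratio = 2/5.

Sₙ = a(1 - rⁿ) / (1 - r)
S_10 = 41(1 - (2/5)^10) / (1 - (2/5))
S_10 = 41(1 - (1024/9765625)) / (3/5)
S_10 = 133449547/1953125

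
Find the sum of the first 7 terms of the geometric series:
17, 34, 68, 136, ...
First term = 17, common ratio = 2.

Sₙ = a(1 - rⁿ) / (1 - r)
S_7 = 17(1 - 2^7) / (1 - 2)
S_7 = 17(1 - 128) / (-1)
S_7 = 2159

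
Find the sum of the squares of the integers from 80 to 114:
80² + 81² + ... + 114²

Use ∑_{k=1}^{n} k² = n(n+1)(2n+1)/6, then subtract the first 79 terms.
∑_{k=1}^{114} k² = 114×115×229/6 = 500365
∑_{k=1}^{79} k² = 79×80×159/6 = 167480
∑_{k=80}^{114} k² = 500365 - 167480 = 332885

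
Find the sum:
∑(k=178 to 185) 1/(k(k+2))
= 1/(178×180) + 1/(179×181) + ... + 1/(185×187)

Partial fractions: 1/(k(k+2)) = (1/2)[1/k - 1/(k+2)]
Telescoping leaves the first two and last two terms:
= (1/2)[1/178 + 1/179 - 1/186 - 1/187]
= 66581/277056021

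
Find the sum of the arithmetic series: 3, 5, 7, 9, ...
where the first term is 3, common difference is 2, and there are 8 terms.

Sₙ = n/2 × (first + last)
Last term = a + (n-1)d = 3 + (8-1)×2 = 17
S_8 = 8/2 × (3 + 17)
S_8 = 8/2 × 20 = 80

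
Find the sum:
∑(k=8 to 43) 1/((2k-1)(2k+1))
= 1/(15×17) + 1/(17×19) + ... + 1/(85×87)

Partial fractions: 1/((2k-1)(2k+1)) = (1/2)[1/(2k-1) - 1/(2k+1)]
The series telescopes:
= (1/2)[1/15 - 1/87]
= 4/145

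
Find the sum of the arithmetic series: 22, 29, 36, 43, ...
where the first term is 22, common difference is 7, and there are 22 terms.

Sₙ = n/2 × (first + last)
Last term = a + (n-1)d = 22 + (22-1)×7 = 169
S_22 = 22/2 × (22 + 169)
S_22 = 22/2 × 191 = 2101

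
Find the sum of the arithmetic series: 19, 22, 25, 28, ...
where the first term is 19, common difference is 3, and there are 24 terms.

Sₙ = n/2 × (first + last)
Last term = a + (n-1)d = 19 + (24-1)×3 = 88
S_24 = 24/2 × (19 + 88)
S_24 = 24/2 × 107 = 1284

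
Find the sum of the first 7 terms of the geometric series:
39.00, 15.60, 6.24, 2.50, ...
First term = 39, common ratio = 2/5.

Sₙ = a(1 - rⁿ) / (1 - r)
S_7 = 39(1 - (2/5)^7) / (1 - (2/5))
S_7 = 39(1 - (128/78125)) / (3/5)
S_7 = 1013961/15625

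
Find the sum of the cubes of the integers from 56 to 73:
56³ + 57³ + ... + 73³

Use ∑_{k=1}^{n} k³ = [n(n+1)/2]², then subtract the first 55 terms.
∑_{k=1}^{73} k³ = [73×74/2]² = 2701² = 7295401
∑_{k=1}^{55} k³ = [55×56/2]² = 1540² = 2371600
∑_{k=56}^{73} k³ = 7295401 - 2371600 = 4923801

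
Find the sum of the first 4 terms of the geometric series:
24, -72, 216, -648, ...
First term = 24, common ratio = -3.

Sₙ = a(1 - rⁿ) / (1 - r)
S_4 = 24(1 - (-3)^4) / (1 - (-3))
S_4 = 24(1 - 81) / (4)
S_4 = -480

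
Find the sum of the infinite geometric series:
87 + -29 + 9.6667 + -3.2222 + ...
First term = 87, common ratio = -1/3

For |r| < 1, S = a / (1 - r)
S = 87 / (1 - (-1/3))
S = 87 / (4/3)
S = 261/4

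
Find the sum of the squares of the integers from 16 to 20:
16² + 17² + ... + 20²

Use ∑_{k=1}^{n} k² = n(n+1)(2n+1)/6, then subtract the first 15 terms.
∑_{k=1}^{20} k² = 20×21×41/6 = 2870
∑_{k=1}^{15} k² = 15×16×31/6 = 1240
∑_{k=16}^{20} k² = 2870 - 1240 = 1630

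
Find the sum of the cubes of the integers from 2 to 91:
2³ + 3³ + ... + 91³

Use ∑_{k=1}^{n} k³ = [n(n+1)/2]², then subtract the first 1 terms.
∑_{k=1}^{91} k³ = [91×92/2]² = 4186² = 17522596
∑_{k=1}^{1} k³ = [1×2/2]² = 1² = 1
∑_{k=2}^{91} k³ = 17522596 - 1 = 17522595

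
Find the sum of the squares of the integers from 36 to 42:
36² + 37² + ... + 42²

Use ∑_{k=1}^{n} k² = n(n+1)(2n+1)/6, then subtract the first 35 terms.
∑_{k=1}^{42} k² = 42×43×85/6 = 25585
∑_{k=1}^{35} k² = 35×36×71/6 = 14910
∑_{k=36}^{42} k² = 25585 - 14910 = 10675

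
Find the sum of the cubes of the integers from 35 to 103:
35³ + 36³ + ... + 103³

Use ∑_{k=1}^{n} k³ = [n(n+1)/2]², then subtract the first 34 terms.
∑_{k=1}^{103} k³ = [103×104/2]² = 5356² = 28686736
∑_{k=1}^{34} k³ = [34×35/2]² = 595² = 354025
∑_{k=35}^{103} k³ = 28686736 - 354025 = 28332711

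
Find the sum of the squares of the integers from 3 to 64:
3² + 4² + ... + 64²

Use ∑_{k=1}^{n} k² = n(n+1)(2n+1)/6, then subtract the first 2 terms.
∑_{k=1}^{64} k² = 64×65×129/6 = 89440
∑_{k=1}^{2} k² = 2×3×5/6 = 5
∑_{k=3}^{64} k² = 89440 - 5 = 89435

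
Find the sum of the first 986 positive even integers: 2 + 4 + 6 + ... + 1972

Sum of first n even numbers = n(n+1)
= 986×987
= 973182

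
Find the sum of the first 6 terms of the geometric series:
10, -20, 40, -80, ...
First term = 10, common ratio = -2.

Sₙ = a(1 - rⁿ) / (1 - r)
S_6 = 10(1 - (-2)^6) / (1 - (-2))
S_6 = 10(1 - 64) / (3)
S_6 = -210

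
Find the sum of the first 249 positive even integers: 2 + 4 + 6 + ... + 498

Sum of first n even numbers = n(n+1)
= 249×250
= 62250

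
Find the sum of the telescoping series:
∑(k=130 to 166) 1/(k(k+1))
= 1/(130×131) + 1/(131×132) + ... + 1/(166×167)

Partial fractions: 1/(k(k+1)) = 1/k - 1/(k+1)
The series telescopes:
= (1/130 - 1/131) + (1/131 - 1/132) + ... + (1/166 - 1/167)
= 1/130 - 1/167
= 37/21710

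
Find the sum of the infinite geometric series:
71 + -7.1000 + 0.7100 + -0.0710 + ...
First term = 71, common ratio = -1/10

For |r| < 1, S = a / (1 - r)
S = 71 / (1 - (-1/10))
S = 71 / (11/10)
S = 710/11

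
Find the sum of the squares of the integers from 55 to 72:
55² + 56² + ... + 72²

Use ∑_{k=1}^{n} k² = n(n+1)(2n+1)/6, then subtract the first 54 terms.
∑_{k=1}^{72} k² = 72×73×145/6 = 127020
∑_{k=1}^{54} k² = 54×55×109/6 = 53955
∑_{k=55}^{72} k² = 127020 - 53955 = 73065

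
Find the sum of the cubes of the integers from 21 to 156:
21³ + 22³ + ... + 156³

Use ∑_{k=1}^{n} k³ = [n(n+1)/2]², then subtract the first 20 terms.
∑_{k=1}^{156} k³ = [156×157/2]² = 12246² = 149964516
∑_{k=1}^{20} k³ = [20×21/2]² = 210² = 44100
∑_{k=21}^{156} k³ = 149964516 - 44100 = 149920416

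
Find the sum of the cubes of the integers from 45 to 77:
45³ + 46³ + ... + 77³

Use ∑_{k=1}^{n} k³ = [n(n+1)/2]², then subtract the first 44 terms.
∑_{k=1}^{77} k³ = [77×78/2]² = 3003² = 9018009
∑_{k=1}^{44} k³ = [44×45/2]² = 990² = 980100
∑_{k=45}^{77} k³ = 9018009 - 980100 = 8037909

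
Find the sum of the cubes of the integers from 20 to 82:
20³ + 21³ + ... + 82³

Use ∑_{k=1}^{n} k³ = [n(n+1)/2]², then subtract the first 19 terms.
∑_{k=1}^{82} k³ = [82×83/2]² = 3403² = 11580409
∑_{k=1}^{19} k³ = [19×20/2]² = 190² = 36100
∑_{k=20}^{82} k³ = 11580409 - 36100 = 11544309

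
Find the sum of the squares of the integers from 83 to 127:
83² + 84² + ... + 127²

Use ∑_{k=1}^{n} k² = n(n+1)(2n+1)/6, then subtract the first 82 terms.
∑_{k=1}^{127} k² = 127×128×255/6 = 690880
∑_{k=1}^{82} k² = 82×83×165/6 = 187165
∑_{k=83}^{127} k² = 690880 - 187165 = 503715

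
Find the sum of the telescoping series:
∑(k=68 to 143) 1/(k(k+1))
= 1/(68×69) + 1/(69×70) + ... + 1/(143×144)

Partial fractions: 1/(k(k+1)) = 1/k - 1/(k+1)
The series telescopes:
= (1/68 - 1/69) + (1/69 - 1/70) + ... + (1/143 - 1/144)
= 1/68 - 1/144
= 19/2448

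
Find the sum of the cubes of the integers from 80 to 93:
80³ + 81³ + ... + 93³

Use ∑_{k=1}^{n} k³ = [n(n+1)/2]², then subtract the first 79 terms.
∑_{k=1}^{93} k³ = [93×94/2]² = 4371² = 19105641
∑_{k=1}^{79} k³ = [79×80/2]² = 3160² = 9985600
∑_{k=80}^{93} k³ = 19105641 - 9985600 = 9120041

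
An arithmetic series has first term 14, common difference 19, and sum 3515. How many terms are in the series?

Using S = n/2 × [2a + (n-1)d]
3515 = n/2 × [2(14) + (n-1)(19)]
3515 = n/2 × [28 + 19n - 19]
7030 = n × [9 + 19n]
19n² + (9)n - 7030 = 0
Discriminant: Δ = (9)² - 4(19)(-7030) = 81 + 534280 = 534361
√Δ = 731
n = [-(9) + √Δ] / (2·19) = (-9 + 731) / 38 = 722 / 38 = 19
(The negative root is discarded since n must be a positive integer.)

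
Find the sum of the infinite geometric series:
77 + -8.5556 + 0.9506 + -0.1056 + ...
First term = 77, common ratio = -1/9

For |r| < 1, S = a / (1 - r)
S = 77 / (1 - (-1/9))
S = 77 / (10/9)
S = 693/10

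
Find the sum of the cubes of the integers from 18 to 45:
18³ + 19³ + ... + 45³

Use ∑_{k=1}^{n} k³ = [n(n+1)/2]², then subtract the first 17 terms.
∑_{k=1}^{45} k³ = [45×46/2]² = 1035² = 1071225
∑_{k=1}^{17} k³ = [17×18/2]² = 153² = 23409
∑_{k=18}^{45} k³ = 1071225 - 23409 = 1047816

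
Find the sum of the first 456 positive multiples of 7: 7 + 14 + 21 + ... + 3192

Factor out 7: = 7(1 + 2 + ... + 456) = 7 × n(n+1)/2
= 7 × 456×457/2
= 7 × 104196
= 729372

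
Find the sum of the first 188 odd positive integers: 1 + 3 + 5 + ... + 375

Sum of first n odd numbers = n²
= 188²
= 35344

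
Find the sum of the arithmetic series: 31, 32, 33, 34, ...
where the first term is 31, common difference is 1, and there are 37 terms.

Sₙ = n/2 × (first + last)
Last term = a + (n-1)d = 31 + (37-1)×1 = 67
S_37 = 37/2 × (31 + 67)
S_37 = 37/2 × 98 = 1813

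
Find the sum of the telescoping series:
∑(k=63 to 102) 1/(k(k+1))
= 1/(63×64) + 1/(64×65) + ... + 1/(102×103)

Partial fractions: 1/(k(k+1)) = 1/k - 1/(k+1)
The series telescopes:
= (1/63 - 1/64) + (1/64 - 1/65) + ... + (1/102 - 1/103)
= 1/63 - 1/103
= 40/6489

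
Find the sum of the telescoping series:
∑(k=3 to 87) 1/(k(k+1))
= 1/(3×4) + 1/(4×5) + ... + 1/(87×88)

Partial fractions: 1/(k(k+1)) = 1/k - 1/(k+1)
The series telescopes:
= (1/3 - 1/4) + (1/4 - 1/5) + ... + (1/87 - 1/88)
= 1/3 - 1/88
= 85/264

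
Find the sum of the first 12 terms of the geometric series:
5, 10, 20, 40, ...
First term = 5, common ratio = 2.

Sₙ = a(1 - rⁿ) / (1 - r)
S_12 = 5(1 - 2^12) / (1 - 2)
S_12 = 5(1 - 4096) / (-1)
S_12 = 20475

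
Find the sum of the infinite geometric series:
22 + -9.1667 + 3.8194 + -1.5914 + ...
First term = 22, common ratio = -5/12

For |r| < 1, S = a / (1 - r)
S = 22 / (1 - (-5/12))
S = 22 / (17/12)
S = 264/17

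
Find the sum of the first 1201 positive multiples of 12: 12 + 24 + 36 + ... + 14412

Factor out 12: = 12(1 + 2 + ... + 1201) = 12 × n(n+1)/2
= 12 × 1201×1202/2
= 12 × 721801
= 8661612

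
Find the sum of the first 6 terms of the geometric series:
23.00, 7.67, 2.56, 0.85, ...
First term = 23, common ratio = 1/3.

Sₙ = a(1 - rⁿ) / (1 - r)
S_6 = 23(1 - (1/3)^6) / (1 - (1/3))
S_6 = 23(1 - (1/729)) / (2/3)
S_6 = 8372/243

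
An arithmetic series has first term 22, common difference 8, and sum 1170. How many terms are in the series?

Using S = n/2 × [2a + (n-1)d]
1170 = n/2 × [2(22) + (n-1)(8)]
1170 = n/2 × [44 + 8n - 8]
2340 = n × [36 + 8n]
8n² + (36)n - 2340 = 0
Discriminant: Δ = (36)² - 4(8)(-2340) = 1296 + 74880 = 76176
√Δ = 276
n = [-(36) + √Δ] / (2·8) = (-36 + 276) / 16 = 240 / 16 = 15
(The negative root is discarded since n must be a positive integer.)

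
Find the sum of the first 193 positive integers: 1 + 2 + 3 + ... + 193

Formula: ∑k = n(n+1)/2
= 193×194/2
= 37442/2
= 18721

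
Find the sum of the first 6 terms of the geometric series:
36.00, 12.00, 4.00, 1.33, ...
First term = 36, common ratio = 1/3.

Sₙ = a(1 - rⁿ) / (1 - r)
S_6 = 36(1 - (1/3)^6) / (1 - (1/3))
S_6 = 36(1 - (1/729)) / (2/3)
S_6 = 1456/27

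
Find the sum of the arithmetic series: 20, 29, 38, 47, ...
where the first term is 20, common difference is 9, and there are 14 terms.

Sₙ = n/2 × (first + last)
Last term = a + (n-1)d = 20 + (14-1)×9 = 137
S_14 = 14/2 × (20 + 137)
S_14 = 14/2 × 157 = 1099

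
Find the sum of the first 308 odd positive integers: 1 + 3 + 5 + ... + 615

Sum of first n odd numbers = n²
= 308²
= 94864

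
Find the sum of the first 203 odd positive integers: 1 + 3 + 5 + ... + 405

Sum of first n odd numbers = n²
= 203²
= 41209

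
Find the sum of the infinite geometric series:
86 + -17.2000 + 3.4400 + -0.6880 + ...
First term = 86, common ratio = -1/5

For |r| < 1, S = a / (1 - r)
S = 86 / (1 - (-1/5))
S = 86 / (6/5)
S = 215/3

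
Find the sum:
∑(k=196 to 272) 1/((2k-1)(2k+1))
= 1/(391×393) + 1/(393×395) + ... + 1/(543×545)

Partial fractions: 1/((2k-1)(2k+1)) = (1/2)[1/(2k-1) - 1/(2k+1)]
The series telescopes:
= (1/2)[1/391 - 1/545]
= 77/213095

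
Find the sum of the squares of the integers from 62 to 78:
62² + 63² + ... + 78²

Use ∑_{k=1}^{n} k² = n(n+1)(2n+1)/6, then subtract the first 61 terms.
∑_{k=1}^{78} k² = 78×79×157/6 = 161239
∑_{k=1}^{61} k² = 61×62×123/6 = 77531
∑_{k=62}^{78} k² = 161239 - 77531 = 83708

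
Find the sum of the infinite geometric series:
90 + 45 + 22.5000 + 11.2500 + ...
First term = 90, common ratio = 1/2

For |r| < 1, S = a / (1 - r)
S = 90 / (1 - (1/2))
S = 90 / (1/2)
S = 180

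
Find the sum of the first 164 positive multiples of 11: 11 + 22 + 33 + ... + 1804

Factor out 11: = 11(1 + 2 + ... + 164) = 11 × n(n+1)/2
= 11 × 164×165/2
= 11 × 13530
= 148830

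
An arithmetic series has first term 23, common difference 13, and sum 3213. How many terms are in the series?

Using S = n/2 × [2a + (n-1)d]
3213 = n/2 × [2(23) + (n-1)(13)]
3213 = n/2 × [46 + 13n - 13]
6426 = n × [33 + 13n]
13n² + (33)n - 6426 = 0
Discriminant: Δ = (33)² - 4(13)(-6426) = 1089 + 334152 = 335241
√Δ = 579
n = [-(33) + √Δ] / (2·13) = (-33 + 579) / 26 = 546 / 26 = 21
(The negative root is discarded since n must be a positive integer.)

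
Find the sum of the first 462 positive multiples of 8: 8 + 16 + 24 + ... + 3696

Factor out 8: = 8(1 + 2 + ... + 462) = 8 × n(n+1)/2
= 8 × 462×463/2
= 8 × 106953
= 855624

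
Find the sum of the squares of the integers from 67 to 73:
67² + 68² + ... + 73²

Use ∑_{k=1}^{n} k² = n(n+1)(2n+1)/6, then subtract the first 66 terms.
∑_{k=1}^{73} k² = 73×74×147/6 = 132349
∑_{k=1}^{66} k² = 66×67×133/6 = 98021
∑_{k=67}^{73} k² = 132349 - 98021 = 34328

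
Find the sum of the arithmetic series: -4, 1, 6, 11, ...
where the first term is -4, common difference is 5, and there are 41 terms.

Sₙ = n/2 × (first + last)
Last term = a + (n-1)d = -4 + (41-1)×5 = 196
S_41 = 41/2 × (-4 + 196)
S_41 = 41/2 × 192 = 3936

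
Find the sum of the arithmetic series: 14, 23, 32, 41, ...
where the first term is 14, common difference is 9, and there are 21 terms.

Sₙ = n/2 × (first + last)
Last term = a + (n-1)d = 14 + (21-1)×9 = 194
S_21 = 21/2 × (14 + 194)
S_21 = 21/2 × 208 = 2184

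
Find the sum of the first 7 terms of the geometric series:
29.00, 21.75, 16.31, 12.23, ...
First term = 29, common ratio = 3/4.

Sₙ = a(1 - rⁿ) / (1 - r)
S_7 = 29(1 - (3/4)^7) / (1 - (3/4))
S_7 = 29(1 - (2187/16384)) / (1/4)
S_7 = 411713/4096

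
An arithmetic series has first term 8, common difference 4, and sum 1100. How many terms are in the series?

Using S = n/2 × [2a + (n-1)d]
1100 = n/2 × [2(8) + (n-1)(4)]
1100 = n/2 × [16 + 4n - 4]
2200 = n × [12 + 4n]
4n² + (12)n - 2200 = 0
Discriminant: Δ = (12)² - 4(4)(-2200) = 144 + 35200 = 35344
√Δ = 188
n = [-(12) + √Δ] / (2·4) = (-12 + 188) / 8 = 176 / 8 = 22
(The negative root is discarded since n must be a positive integer.)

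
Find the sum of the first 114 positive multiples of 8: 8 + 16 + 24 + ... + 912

Factor out 8: = 8(1 + 2 + ... + 114) = 8 × n(n+1)/2
= 8 × 114×115/2
= 8 × 6555
= 52440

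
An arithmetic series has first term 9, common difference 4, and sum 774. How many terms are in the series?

Using S = n/2 × [2a + (n-1)d]
774 = n/2 × [2(9) + (n-1)(4)]
774 = n/2 × [18 + 4n - 4]
1548 = n × [14 + 4n]
4n² + (14)n - 1548 = 0
Discriminant: Δ = (14)² - 4(4)(-1548) = 196 + 24768 = 24964
√Δ = 158
n = [-(14) + √Δ] / (2·4) = (-14 + 158) / 8 = 144 / 8 = 18
(The negative root is discarded since n must be a positive integer.)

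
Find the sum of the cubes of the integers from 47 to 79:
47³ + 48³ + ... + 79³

Use ∑_{k=1}^{n} k³ = [n(n+1)/2]², then subtract the first 46 terms.
∑_{k=1}^{79} k³ = [79×80/2]² = 3160² = 9985600
∑_{k=1}^{46} k³ = [46×47/2]² = 1081² = 1168561
∑_{k=47}^{79} k³ = 9985600 - 1168561 = 8817039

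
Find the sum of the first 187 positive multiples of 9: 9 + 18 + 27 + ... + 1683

Factor out 9: = 9(1 + 2 + ... + 187) = 9 × n(n+1)/2
= 9 × 187×188/2
= 9 × 17578
= 158202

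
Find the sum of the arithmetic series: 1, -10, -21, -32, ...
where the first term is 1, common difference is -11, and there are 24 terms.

Sₙ = n/2 × (first + last)
Last term = a + (n-1)d = 1 + (24-1)×(-11) = -252
S_24 = 24/2 × (1 + (-252))
S_24 = 24/2 × (-251) = -3012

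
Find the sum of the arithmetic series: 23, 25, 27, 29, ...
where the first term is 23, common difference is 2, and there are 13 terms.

Sₙ = n/2 × (first + last)
Last term = a + (n-1)d = 23 + (13-1)×2 = 47
S_13 = 13/2 × (23 + 47)
S_13 = 13/2 × 70 = 455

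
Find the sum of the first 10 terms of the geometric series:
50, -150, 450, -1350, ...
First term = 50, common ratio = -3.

Sₙ = a(1 - rⁿ) / (1 - r)
S_10 = 50(1 - (-3)^10) / (1 - (-3))
S_10 = 50(1 - 59049) / (4)
S_10 = -738100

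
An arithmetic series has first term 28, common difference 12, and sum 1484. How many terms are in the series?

Using S = n/2 × [2a + (n-1)d]
1484 = n/2 × [2(28) + (n-1)(12)]
1484 = n/2 × [56 + 12n - 12]
2968 = n × [44 + 12n]
12n² + (44)n - 2968 = 0
Discriminant: Δ = (44)² - 4(12)(-2968) = 1936 + 142464 = 144400
√Δ = 380
n = [-(44) + √Δ] / (2·12) = (-44 + 380) / 24 = 336 / 24 = 14
(The negative root is discarded since n must be a positive integer.)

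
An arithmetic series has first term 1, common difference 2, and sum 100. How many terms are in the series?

Using S = n/2 × [2a + (n-1)d]
100 = n/2 × [2(1) + (n-1)(2)]
100 = n/2 × [2 + 2n - 2]
200 = n × [0 + 2n]
2n² + (0)n - 200 = 0
Discriminant: Δ = (0)² - 4(2)(-200) = 0 + 1600 = 1600
√Δ = 40
n = [-(0) + √Δ] / (2·2) = (0 + 40) / 4 = 40 / 4 = 10
(The negative root is discarded since n must be a positive integer.)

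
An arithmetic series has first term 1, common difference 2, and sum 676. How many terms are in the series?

Using S = n/2 × [2a + (n-1)d]
676 = n/2 × [2(1) + (n-1)(2)]
676 = n/2 × [2 + 2n - 2]
1352 = n × [0 + 2n]
2n² + (0)n - 1352 = 0
Discriminant: Δ = (0)² - 4(2)(-1352) = 0 + 10816 = 10816
√Δ = 104
n = [-(0) + √Δ] / (2·2) = (0 + 104) / 4 = 104 / 4 = 26
(The negative root is discarded since n must be a positive integer.)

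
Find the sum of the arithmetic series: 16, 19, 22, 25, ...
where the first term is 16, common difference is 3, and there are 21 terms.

Sₙ = n/2 × (first + last)
Last term = a + (n-1)d = 16 + (21-1)×3 = 76
S_21 = 21/2 × (16 + 76)
S_21 = 21/2 × 92 = 966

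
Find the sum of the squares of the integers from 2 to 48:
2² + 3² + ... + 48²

Use ∑_{k=1}^{n} k² = n(n+1)(2n+1)/6, then subtract the first 1 terms.
∑_{k=1}^{48} k² = 48×49×97/6 = 38024
∑_{k=1}^{1} k² = 1×2×3/6 = 1
∑_{k=2}^{48} k² = 38024 - 1 = 38023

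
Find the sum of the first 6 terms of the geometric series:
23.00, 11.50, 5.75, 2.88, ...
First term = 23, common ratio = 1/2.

Sₙ = a(1 - rⁿ) / (1 - r)
S_6 = 23(1 - (1/2)^6) / (1 - (1/2))
S_6 = 23(1 - (1/64)) / (1/2)
S_6 = 1449/32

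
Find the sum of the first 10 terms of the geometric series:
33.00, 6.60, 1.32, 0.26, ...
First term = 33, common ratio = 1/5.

Sₙ = a(1 - rⁿ) / (1 - r)
S_10 = 33(1 - (1/5)^10) / (1 - (1/5))
S_10 = 33(1 - (1/9765625)) / (4/5)
S_10 = 80566398/1953125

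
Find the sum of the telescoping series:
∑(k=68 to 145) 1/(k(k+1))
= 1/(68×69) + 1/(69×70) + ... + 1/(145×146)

Partial fractions: 1/(k(k+1)) = 1/k - 1/(k+1)
The series telescopes:
= (1/68 - 1/69) + (1/69 - 1/70) + ... + (1/145 - 1/146)
= 1/68 - 1/146
= 39/4964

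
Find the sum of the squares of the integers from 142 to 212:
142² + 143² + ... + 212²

Use ∑_{k=1}^{n} k² = n(n+1)(2n+1)/6, then subtract the first 141 terms.
∑_{k=1}^{212} k² = 212×213×425/6 = 3198550
∑_{k=1}^{141} k² = 141×142×283/6 = 944371
∑_{k=142}^{212} k² = 3198550 - 944371 = 2254179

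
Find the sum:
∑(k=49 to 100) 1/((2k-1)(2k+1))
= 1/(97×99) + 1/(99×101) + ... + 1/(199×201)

Partial fractions: 1/((2k-1)(2k+1)) = (1/2)[1/(2k-1) - 1/(2k+1)]
The series telescopes:
= (1/2)[1/97 - 1/201]
= 52/19497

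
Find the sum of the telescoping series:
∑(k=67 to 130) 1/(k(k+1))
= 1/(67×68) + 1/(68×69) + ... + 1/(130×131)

Partial fractions: 1/(k(k+1)) = 1/k - 1/(k+1)
The series telescopes:
= (1/67 - 1/68) + (1/68 - 1/69) + ... + (1/130 - 1/131)
= 1/67 - 1/131
= 64/8777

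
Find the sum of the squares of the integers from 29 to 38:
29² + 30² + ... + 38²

Use ∑_{k=1}^{n} k² = n(n+1)(2n+1)/6, then subtract the first 28 terms.
∑_{k=1}^{38} k² = 38×39×77/6 = 19019
∑_{k=1}^{28} k² = 28×29×57/6 = 7714
∑_{k=29}^{38} k² = 19019 - 7714 = 11305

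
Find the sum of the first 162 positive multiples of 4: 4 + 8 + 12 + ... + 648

Factor out 4: = 4(1 + 2 + ... + 162) = 4 × n(n+1)/2
= 4 × 162×163/2
= 4 × 13203
= 52812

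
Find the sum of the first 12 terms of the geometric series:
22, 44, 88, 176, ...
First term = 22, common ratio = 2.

Sₙ = a(1 - rⁿ) / (1 - r)
S_12 = 22(1 - 2^12) / (1 - 2)
S_12 = 22(1 - 4096) / (-1)
S_12 = 90090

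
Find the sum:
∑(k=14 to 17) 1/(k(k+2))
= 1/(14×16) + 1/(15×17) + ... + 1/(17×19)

Partial fractions: 1/(k(k+2)) = (1/2)[1/k - 1/(k+2)]
Telescoping leaves the first two and last two terms:
= (1/2)[1/14 + 1/15 - 1/18 - 1/19]
= 179/11970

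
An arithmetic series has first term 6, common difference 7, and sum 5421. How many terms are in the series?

Using S = n/2 × [2a + (n-1)d]
5421 = n/2 × [2(6) + (n-1)(7)]
5421 = n/2 × [12 + 7n - 7]
10842 = n × [5 + 7n]
7n² + (5)n - 10842 = 0
Discriminant: Δ = (5)² - 4(7)(-10842) = 25 + 303576 = 303601
√Δ = 551
n = [-(5) + √Δ] / (2·7) = (-5 + 551) / 14 = 546 / 14 = 39
(The negative root is discarded since n must be a positive integer.)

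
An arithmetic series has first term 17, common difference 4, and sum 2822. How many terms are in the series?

Using S = n/2 × [2a + (n-1)d]
2822 = n/2 × [2(17) + (n-1)(4)]
2822 = n/2 × [34 + 4n - 4]
5644 = n × [30 + 4n]
4n² + (30)n - 5644 = 0
Discriminant: Δ = (30)² - 4(4)(-5644) = 900 + 90304 = 91204
√Δ = 302
n = [-(30) + √Δ] / (2·4) = (-30 + 302) / 8 = 272 / 8 = 34
(The negative root is discarded since n must be a positive integer.)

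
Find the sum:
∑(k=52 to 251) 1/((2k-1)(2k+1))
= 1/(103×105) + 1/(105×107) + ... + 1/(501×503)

Partial fractions: 1/((2k-1)(2k+1)) = (1/2)[1/(2k-1) - 1/(2k+1)]
The series telescopes:
= (1/2)[1/103 - 1/503]
= 200/51809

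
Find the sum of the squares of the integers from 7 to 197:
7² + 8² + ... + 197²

Use ∑_{k=1}^{n} k² = n(n+1)(2n+1)/6, then subtract the first 6 terms.
∑_{k=1}^{197} k² = 197×198×395/6 = 2567895
∑_{k=1}^{6} k² = 6×7×13/6 = 91
∑_{k=7}^{197} k² = 2567895 - 91 = 2567804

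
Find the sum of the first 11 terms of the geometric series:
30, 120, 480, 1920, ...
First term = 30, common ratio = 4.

Sₙ = a(1 - rⁿ) / (1 - r)
S_11 = 30(1 - 4^11) / (1 - 4)
S_11 = 30(1 - 4194304) / (-3)
S_11 = 41943030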